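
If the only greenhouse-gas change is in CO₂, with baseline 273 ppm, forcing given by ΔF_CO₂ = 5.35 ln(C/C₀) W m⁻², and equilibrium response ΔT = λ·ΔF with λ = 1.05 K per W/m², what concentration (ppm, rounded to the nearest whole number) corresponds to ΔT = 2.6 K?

C ≈ 434 ppm

Required forcing: ΔF = ΔT/λ = 2.6/1.05 = 2.4762 W/m².
Then ln(C/273) = ΔF/5.35 = 2.4762/5.35 = 0.46284.
So C = 273 × e^0.46284 = 273 × 1.58858 = 433.68 ppm.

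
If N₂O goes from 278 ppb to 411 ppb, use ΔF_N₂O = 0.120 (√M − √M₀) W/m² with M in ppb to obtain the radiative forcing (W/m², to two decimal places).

N₂O: 0.120 × (√411 − √278) = 0.120 × (20.2731 − 16.6733) = 0.120 × 3.5998 = 0.4320 W/m².

ΔF = 0.43 W/m²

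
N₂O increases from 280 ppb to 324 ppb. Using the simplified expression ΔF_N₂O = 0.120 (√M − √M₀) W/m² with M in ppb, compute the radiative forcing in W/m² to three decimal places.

N₂O: 0.120 × (√324 − √280) = 0.120 × (18.0000 − 16.7332) = 0.120 × 1.2668 = 0.1520 W/m².

ΔF = 0.152 W/m²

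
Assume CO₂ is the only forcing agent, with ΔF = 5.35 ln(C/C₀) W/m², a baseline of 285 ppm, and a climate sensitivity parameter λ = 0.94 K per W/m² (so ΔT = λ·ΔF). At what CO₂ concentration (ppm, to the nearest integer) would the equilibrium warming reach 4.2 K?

Required forcing: ΔF = ΔT/λ = 4.2/0.94 = 4.4681 W/m².
Then ln(C/285) = ΔF/5.35 = 4.4681/5.35 = 0.83516.
So C = 285 × e^0.83516 = 285 × 2.30518 = 656.98 ppm.

C ≈ 657 ppm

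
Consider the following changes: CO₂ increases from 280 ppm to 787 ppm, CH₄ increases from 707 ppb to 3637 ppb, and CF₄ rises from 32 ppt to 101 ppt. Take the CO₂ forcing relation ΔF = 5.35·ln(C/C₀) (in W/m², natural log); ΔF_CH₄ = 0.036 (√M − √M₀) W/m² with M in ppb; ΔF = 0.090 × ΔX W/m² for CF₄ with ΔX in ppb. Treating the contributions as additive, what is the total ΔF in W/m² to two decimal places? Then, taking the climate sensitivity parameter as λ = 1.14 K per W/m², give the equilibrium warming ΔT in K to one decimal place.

ΔF = 6.75 W/m²; ΔT = 7.7 K

CO₂: 5.35 × ln(787/280) = 5.35 × ln(2.81071) = 5.35 × 1.03344 = 5.5289 W/m².
CH₄: 0.036 × (√3637 − √707) = 0.036 × (60.3075 − 26.5895) = 0.036 × 33.7180 = 1.2138 W/m².
CF₄: Δ = 101 − 32 = 69 ppt = 0.069 ppb; ΔF = 0.090 × 0.069 = 0.0062 W/m².
Total ΔF = 5.5289 + 1.2138 + 0.0062 = 6.7489 W/m².
ΔT = λ ΔF = 1.14 × 6.75 = 7.6950 K.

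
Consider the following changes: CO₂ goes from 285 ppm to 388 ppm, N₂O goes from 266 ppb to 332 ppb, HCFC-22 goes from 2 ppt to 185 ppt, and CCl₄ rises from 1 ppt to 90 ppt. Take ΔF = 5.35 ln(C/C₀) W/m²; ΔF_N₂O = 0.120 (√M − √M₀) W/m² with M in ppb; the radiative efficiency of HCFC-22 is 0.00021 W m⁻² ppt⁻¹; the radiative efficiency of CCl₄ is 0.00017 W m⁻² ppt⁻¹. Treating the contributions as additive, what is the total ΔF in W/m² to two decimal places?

ΔF = 1.93 W/m²

CO₂: 5.35 × ln(388/285) = 5.35 × ln(1.36140) = 5.35 × 0.30851 = 1.6505 W/m².
N₂O: 0.120 × (√332 − √266) = 0.120 × (18.2209 − 16.3095) = 0.120 × 1.9114 = 0.2294 W/m².
HCFC-22: ΔF = 0.00021 × (185 − 2) = 0.00021 × 183 = 0.0384 W/m².
CCl₄: ΔF = 0.00017 × (90 − 1) = 0.00017 × 89 = 0.0151 W/m².
Total ΔF = 1.6505 + 0.2294 + 0.0384 + 0.0151 = 1.9334 W/m².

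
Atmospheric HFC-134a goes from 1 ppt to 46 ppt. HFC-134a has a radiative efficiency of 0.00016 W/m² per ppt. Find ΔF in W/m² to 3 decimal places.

HFC-134a: ΔF = 0.00016 × (46 − 1) = 0.00016 × 45 = 0.0072 W/m².

ΔF = 0.007 W/m²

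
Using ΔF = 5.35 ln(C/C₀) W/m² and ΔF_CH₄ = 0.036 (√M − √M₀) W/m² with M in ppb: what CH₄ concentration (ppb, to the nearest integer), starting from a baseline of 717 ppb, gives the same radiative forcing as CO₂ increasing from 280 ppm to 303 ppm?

CO₂ forcing: 5.35 × ln(303/280) = 5.35 × 0.078943 = 0.42235 W/m².
Set 0.036(√M − √717) = 0.42235: √M = 0.42235/0.036 + √717 = 11.7319 + 26.7769 = 38.5088.
M = (38.5088)² = 1482.93 ppb.

M ≈ 1483 ppb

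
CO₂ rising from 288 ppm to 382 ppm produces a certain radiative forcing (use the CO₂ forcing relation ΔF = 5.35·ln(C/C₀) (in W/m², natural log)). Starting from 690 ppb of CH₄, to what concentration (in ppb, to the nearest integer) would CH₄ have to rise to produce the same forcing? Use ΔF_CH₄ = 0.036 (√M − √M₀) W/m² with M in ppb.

CO₂ forcing: 5.35 × ln(382/288) = 5.35 × 0.282460 = 1.51116 W/m².
Set 0.036(√M − √690) = 1.51116: √M = 1.51116/0.036 + √690 = 41.9767 + 26.2679 = 68.2446.
M = (68.2446)² = 4657.33 ppb.

M ≈ 4657 ppb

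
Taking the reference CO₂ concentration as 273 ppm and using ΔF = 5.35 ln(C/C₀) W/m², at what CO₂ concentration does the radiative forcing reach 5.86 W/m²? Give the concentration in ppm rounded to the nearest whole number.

C ≈ 816 ppm

Set 5.35 ln(C/273) = 5.86, so ln(C/273) = 5.86/5.35 = 1.09533.
Then C/273 = e^1.09533 = 2.99017, giving C = 273 × 2.99017 = 816.32 ppm.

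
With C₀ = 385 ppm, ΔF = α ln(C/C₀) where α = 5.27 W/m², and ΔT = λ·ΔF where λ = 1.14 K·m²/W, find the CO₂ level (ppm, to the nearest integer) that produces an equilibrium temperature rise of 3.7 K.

C ≈ 713 ppm

Required forcing: ΔF = ΔT/λ = 3.7/1.14 = 3.2456 W/m².
Then ln(C/385) = ΔF/5.27 = 3.2456/5.27 = 0.61586.
So C = 385 × e^0.61586 = 385 × 1.85125 = 712.73 ppm.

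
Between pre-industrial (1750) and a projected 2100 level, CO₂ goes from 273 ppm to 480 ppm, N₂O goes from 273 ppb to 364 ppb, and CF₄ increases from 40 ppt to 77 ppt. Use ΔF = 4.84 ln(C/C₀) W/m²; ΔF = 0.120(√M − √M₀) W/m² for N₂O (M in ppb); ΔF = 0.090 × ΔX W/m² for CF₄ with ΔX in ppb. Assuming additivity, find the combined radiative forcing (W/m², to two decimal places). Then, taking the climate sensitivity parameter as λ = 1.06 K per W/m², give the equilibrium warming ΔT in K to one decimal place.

CO₂: 4.84 × ln(480/273) = 4.84 × ln(1.75824) = 4.84 × 0.56431 = 2.7313 W/m².
N₂O: 0.120 × (√364 − √273) = 0.120 × (19.0788 − 16.5227) = 0.120 × 2.5561 = 0.3067 W/m².
CF₄: Δ = 77 − 40 = 37 ppt = 0.037 ppb; ΔF = 0.090 × 0.037 = 0.0033 W/m².
Total ΔF = 2.7313 + 0.3067 + 0.0033 = 3.0413 W/m².
ΔT = λ ΔF = 1.06 × 3.04 = 3.2224 K.

ΔF = 3.04 W/m²; ΔT = 3.2 K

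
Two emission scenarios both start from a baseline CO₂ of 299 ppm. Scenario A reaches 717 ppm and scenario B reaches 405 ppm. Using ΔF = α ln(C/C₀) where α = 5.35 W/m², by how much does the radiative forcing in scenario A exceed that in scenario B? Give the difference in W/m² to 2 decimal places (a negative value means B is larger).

ΔF_A = 5.35 ln(717/299) = 5.35 × 0.87463 = 4.6793 W/m².
ΔF_B = 5.35 ln(405/299) = 5.35 × 0.30344 = 1.6234 W/m².
Difference: 4.6793 − 1.6234 = 3.0559 W/m².
(Equivalently, ΔF_A − ΔF_B = 5.35 ln(717/405) = 5.35 × 0.57119 = 3.0559 W/m².)

ΔF_A − ΔF_B = 3.06 W/m²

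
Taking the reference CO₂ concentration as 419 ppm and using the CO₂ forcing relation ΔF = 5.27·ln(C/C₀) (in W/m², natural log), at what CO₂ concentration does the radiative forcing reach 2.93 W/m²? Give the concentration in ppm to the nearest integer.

C ≈ 731 ppm

Set 5.27 ln(C/419) = 2.93, so ln(C/419) = 2.93/5.27 = 0.55598.
Then C/419 = e^0.55598 = 1.74365, giving C = 419 × 1.74365 = 730.59 ppm.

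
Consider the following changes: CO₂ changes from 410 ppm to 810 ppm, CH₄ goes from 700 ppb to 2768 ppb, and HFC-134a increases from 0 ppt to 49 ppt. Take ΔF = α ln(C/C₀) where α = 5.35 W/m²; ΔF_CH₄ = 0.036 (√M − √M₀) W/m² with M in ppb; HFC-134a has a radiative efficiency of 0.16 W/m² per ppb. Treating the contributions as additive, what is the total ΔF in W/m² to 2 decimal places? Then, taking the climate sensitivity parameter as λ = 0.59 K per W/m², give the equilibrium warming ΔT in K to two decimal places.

ΔF = 4.59 W/m²; ΔT = 2.71 K

CO₂: 5.35 × ln(810/410) = 5.35 × ln(1.97561) = 5.35 × 0.68088 = 3.6427 W/m².
CH₄: 0.036 × (√2768 − √700) = 0.036 × (52.6118 − 26.4575) = 0.036 × 26.1543 = 0.9416 W/m².
HFC-134a: Δ = 49 − 0 = 49 ppt = 0.049 ppb; ΔF = 0.16 × 0.049 = 0.0078 W/m².
Total ΔF = 3.6427 + 0.9416 + 0.0078 = 4.5921 W/m².
ΔT = λ ΔF = 0.59 × 4.59 = 2.7081 K.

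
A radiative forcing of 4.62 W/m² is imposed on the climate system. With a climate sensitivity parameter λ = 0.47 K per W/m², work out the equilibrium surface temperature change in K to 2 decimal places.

ΔT = λ ΔF = 0.47 × 4.62 = 2.1714 K.

ΔT = 2.17 K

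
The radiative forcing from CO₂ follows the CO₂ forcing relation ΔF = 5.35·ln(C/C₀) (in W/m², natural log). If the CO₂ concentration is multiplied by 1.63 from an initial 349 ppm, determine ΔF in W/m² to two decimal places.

Because the forcing depends only on the ratio C/C₀, the initial concentration does not enter.
ΔF = 5.35 × ln(1.63) = 5.35 × 0.48858 = 2.6139 W/m².

ΔF = 2.61 W/m²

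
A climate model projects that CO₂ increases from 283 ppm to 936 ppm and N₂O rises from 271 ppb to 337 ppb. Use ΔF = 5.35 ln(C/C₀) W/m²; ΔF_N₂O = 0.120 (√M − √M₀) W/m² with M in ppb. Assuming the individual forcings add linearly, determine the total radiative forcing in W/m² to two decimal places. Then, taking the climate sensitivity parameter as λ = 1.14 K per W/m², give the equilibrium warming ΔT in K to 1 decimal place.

CO₂: 5.35 × ln(936/283) = 5.35 × ln(3.30742) = 5.35 × 1.19617 = 6.3995 W/m².
N₂O: 0.120 × (√337 − √271) = 0.120 × (18.3576 − 16.4621) = 0.120 × 1.8955 = 0.2275 W/m².
Total ΔF = 6.3995 + 0.2275 = 6.6270 W/m².
ΔT = λ ΔF = 1.14 × 6.63 = 7.5582 K.

ΔF = 6.63 W/m²; ΔT = 7.6 K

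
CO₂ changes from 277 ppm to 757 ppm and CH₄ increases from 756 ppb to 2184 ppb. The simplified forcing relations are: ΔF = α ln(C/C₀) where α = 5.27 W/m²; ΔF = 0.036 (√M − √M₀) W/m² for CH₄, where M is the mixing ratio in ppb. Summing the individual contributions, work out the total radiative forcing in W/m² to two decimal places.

CO₂: 5.27 × ln(757/277) = 5.27 × ln(2.73285) = 5.27 × 1.00535 = 5.2982 W/m².
CH₄: 0.036 × (√2184 − √756) = 0.036 × (46.7333 − 27.4955) = 0.036 × 19.2378 = 0.6926 W/m².
Total ΔF = 5.2982 + 0.6926 = 5.9908 W/m².

ΔF = 5.99 W/m²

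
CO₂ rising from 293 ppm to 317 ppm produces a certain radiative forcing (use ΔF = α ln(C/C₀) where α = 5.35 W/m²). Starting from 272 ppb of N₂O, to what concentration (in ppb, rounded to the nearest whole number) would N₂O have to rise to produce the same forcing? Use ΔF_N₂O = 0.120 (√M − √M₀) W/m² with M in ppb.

CO₂ forcing: 5.35 × ln(317/293) = 5.35 × 0.078729 = 0.42120 W/m².
Set 0.120(√M − √272) = 0.42120: √M = 0.42120/0.120 + √272 = 3.5100 + 16.4924 = 20.0024.
M = (20.0024)² = 400.10 ppb.

M ≈ 400 ppb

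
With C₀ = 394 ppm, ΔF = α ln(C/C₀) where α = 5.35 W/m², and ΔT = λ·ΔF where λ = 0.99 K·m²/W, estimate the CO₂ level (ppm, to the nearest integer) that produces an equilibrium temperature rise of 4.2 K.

C ≈ 871 ppm

Required forcing: ΔF = ΔT/λ = 4.2/0.99 = 4.2424 W/m².
Then ln(C/394) = ΔF/5.35 = 4.2424/5.35 = 0.79297.
So C = 394 × e^0.79297 = 394 × 2.20995 = 870.72 ppm.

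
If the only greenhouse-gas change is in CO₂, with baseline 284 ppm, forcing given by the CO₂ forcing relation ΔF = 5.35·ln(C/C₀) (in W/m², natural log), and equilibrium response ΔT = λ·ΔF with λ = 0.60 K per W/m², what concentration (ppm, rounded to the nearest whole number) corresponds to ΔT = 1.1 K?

Required forcing: ΔF = ΔT/λ = 1.1/0.60 = 1.8333 W/m².
Then ln(C/284) = ΔF/5.35 = 1.8333/5.35 = 0.34267.
So C = 284 × e^0.34267 = 284 × 1.40870 = 400.07 ppm.

C ≈ 400 ppm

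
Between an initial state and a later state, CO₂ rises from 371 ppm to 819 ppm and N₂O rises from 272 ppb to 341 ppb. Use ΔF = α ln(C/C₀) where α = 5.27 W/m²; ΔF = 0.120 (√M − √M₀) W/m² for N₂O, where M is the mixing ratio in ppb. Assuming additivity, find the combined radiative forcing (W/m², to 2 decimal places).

ΔF = 4.41 W/m²

CO₂: 5.27 × ln(819/371) = 5.27 × ln(2.20755) = 5.27 × 0.79188 = 4.1732 W/m².
N₂O: 0.120 × (√341 − √272) = 0.120 × (18.4662 − 16.4924) = 0.120 × 1.9738 = 0.2369 W/m².
Total ΔF = 4.1732 + 0.2369 = 4.4101 W/m².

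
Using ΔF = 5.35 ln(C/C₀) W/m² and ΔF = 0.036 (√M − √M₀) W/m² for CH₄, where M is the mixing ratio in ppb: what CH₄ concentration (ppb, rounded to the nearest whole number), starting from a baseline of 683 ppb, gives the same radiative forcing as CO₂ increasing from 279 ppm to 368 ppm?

M ≈ 4527 ppb

CO₂ forcing: 5.35 × ln(368/279) = 5.35 × 0.276871 = 1.48126 W/m².
Set 0.036(√M − √683) = 1.48126: √M = 1.48126/0.036 + √683 = 41.1461 + 26.1343 = 67.2804.
M = (67.2804)² = 4526.65 ppb.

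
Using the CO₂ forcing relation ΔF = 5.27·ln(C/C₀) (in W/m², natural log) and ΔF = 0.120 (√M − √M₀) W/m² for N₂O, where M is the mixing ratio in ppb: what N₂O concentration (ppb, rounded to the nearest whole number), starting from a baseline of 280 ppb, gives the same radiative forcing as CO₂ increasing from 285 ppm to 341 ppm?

CO₂ forcing: 5.27 × ln(341/285) = 5.27 × 0.179393 = 0.94540 W/m².
Set 0.120(√M − √280) = 0.94540: √M = 0.94540/0.120 + √280 = 7.8783 + 16.7332 = 24.6115.
M = (24.6115)² = 605.73 ppb.

M ≈ 606 ppb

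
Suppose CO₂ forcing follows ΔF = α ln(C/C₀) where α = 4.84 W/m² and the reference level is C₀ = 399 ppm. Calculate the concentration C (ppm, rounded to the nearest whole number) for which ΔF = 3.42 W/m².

C ≈ 809 ppm

Set 4.84 ln(C/399) = 3.42, so ln(C/399) = 3.42/4.84 = 0.70661.
Then C/399 = e^0.70661 = 2.02711, giving C = 399 × 2.02711 = 808.82 ppm.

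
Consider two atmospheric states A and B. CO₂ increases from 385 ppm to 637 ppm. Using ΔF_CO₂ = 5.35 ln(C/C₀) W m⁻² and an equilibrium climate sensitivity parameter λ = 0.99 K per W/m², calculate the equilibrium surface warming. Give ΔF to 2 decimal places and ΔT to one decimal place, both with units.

ΔF = 2.69 W/m²; ΔT = 2.7 K

CO₂: 5.35 × ln(637/385) = 5.35 × ln(1.65455) = 5.35 × 0.50353 = 2.6939 W/m².
ΔT = λ ΔF = 0.99 × 2.69 = 2.6631 K.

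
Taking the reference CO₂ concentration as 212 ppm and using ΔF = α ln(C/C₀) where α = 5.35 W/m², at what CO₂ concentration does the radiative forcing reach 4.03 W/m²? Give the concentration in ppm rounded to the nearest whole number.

Set 5.35 ln(C/212) = 4.03, so ln(C/212) = 4.03/5.35 = 0.75327.
Then C/212 = e^0.75327 = 2.12393, giving C = 212 × 2.12393 = 450.27 ppm.

C ≈ 450 ppm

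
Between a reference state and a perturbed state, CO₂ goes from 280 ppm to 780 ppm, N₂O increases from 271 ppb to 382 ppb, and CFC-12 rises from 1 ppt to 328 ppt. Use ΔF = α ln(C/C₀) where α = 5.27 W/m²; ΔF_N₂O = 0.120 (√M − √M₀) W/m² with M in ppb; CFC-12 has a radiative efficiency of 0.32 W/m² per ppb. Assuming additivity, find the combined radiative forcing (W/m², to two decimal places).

CO₂: 5.27 × ln(780/280) = 5.27 × ln(2.78571) = 5.27 × 1.02450 = 5.3991 W/m².
N₂O: 0.120 × (√382 − √271) = 0.120 × (19.5448 − 16.4621) = 0.120 × 3.0827 = 0.3699 W/m².
CFC-12: Δ = 328 − 1 = 327 ppt = 0.327 ppb; ΔF = 0.32 × 0.327 = 0.1046 W/m².
Total ΔF = 5.3991 + 0.3699 + 0.1046 = 5.8736 W/m².

ΔF = 5.87 W/m²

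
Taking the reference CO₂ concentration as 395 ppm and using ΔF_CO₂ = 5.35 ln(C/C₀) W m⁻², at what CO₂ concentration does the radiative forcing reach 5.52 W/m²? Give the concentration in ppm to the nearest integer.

C ≈ 1108 ppm

Set 5.35 ln(C/395) = 5.52, so ln(C/395) = 5.52/5.35 = 1.03178.
Then C/395 = e^1.03178 = 2.80606, giving C = 395 × 2.80606 = 1108.39 ppm.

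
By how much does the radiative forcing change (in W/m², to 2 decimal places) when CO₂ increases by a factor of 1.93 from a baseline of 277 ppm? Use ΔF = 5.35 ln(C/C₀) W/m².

Because the forcing depends only on the ratio C/C₀, the initial concentration does not enter.
ΔF = 5.35 × ln(1.93) = 5.35 × 0.65752 = 3.5177 W/m².

ΔF = 3.52 W/m²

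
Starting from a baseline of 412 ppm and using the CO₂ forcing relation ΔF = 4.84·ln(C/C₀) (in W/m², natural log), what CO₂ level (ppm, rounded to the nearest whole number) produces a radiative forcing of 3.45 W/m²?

C ≈ 840 ppm

Set 4.84 ln(C/412) = 3.45, so ln(C/412) = 3.45/4.84 = 0.71281.
Then C/412 = e^0.71281 = 2.03971, giving C = 412 × 2.03971 = 840.36 ppm.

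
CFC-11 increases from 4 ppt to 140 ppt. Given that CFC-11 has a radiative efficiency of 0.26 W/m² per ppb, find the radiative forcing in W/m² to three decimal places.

CFC-11: Δ = 140 − 4 = 136 ppt = 0.136 ppb; ΔF = 0.26 × 0.136 = 0.0354 W/m².

ΔF = 0.035 W/m²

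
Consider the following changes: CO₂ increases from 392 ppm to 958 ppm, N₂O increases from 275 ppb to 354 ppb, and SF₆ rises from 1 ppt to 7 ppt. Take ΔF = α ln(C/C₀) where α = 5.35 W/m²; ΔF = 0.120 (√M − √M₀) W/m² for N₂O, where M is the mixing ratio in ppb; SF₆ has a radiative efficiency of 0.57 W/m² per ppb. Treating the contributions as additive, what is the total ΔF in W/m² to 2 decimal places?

CO₂: 5.35 × ln(958/392) = 5.35 × ln(2.44388) = 5.35 × 0.89359 = 4.7807 W/m².
N₂O: 0.120 × (√354 − √275) = 0.120 × (18.8149 − 16.5831) = 0.120 × 2.2318 = 0.2678 W/m².
SF₆: Δ = 7 − 1 = 6 ppt = 0.006 ppb; ΔF = 0.57 × 0.006 = 0.0034 W/m².
Total ΔF = 4.7807 + 0.2678 + 0.0034 = 5.0519 W/m².

ΔF = 5.05 W/m²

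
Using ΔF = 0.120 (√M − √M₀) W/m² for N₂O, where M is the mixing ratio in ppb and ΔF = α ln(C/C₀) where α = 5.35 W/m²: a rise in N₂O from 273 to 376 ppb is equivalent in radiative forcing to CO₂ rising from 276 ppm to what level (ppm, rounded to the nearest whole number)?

N₂O forcing: 0.120 × (√376 − √273) = 0.120 × (19.3907 − 16.5227) = 0.120 × 2.8680 = 0.34416 W/m².
Set 5.35 ln(C/276) = 0.34416: ln(C/276) = 0.34416/5.35 = 0.06433, so C = 276 × e^0.06433 = 276 × 1.06644 = 294.34 ppm.

C ≈ 294 ppm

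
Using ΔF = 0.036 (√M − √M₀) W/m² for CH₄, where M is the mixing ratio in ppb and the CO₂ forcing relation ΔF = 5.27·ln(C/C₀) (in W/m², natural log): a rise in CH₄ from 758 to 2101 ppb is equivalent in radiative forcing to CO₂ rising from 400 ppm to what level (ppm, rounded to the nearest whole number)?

CH₄ forcing: 0.036 × (√2101 − √758) = 0.036 × (45.8367 − 27.5318) = 0.036 × 18.3049 = 0.65898 W/m².
Set 5.27 ln(C/400) = 0.65898: ln(C/400) = 0.65898/5.27 = 0.12504, so C = 400 × e^0.12504 = 400 × 1.13319 = 453.28 ppm.

C ≈ 453 ppm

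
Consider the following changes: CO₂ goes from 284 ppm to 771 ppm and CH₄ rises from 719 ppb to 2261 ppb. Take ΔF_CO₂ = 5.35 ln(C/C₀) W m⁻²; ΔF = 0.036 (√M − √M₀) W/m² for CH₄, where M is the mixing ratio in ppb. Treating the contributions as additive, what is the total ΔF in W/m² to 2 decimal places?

CO₂: 5.35 × ln(771/284) = 5.35 × ln(2.71479) = 5.35 × 0.99871 = 5.3431 W/m².
CH₄: 0.036 × (√2261 − √719) = 0.036 × (47.5500 − 26.8142) = 0.036 × 20.7358 = 0.7465 W/m².
Total ΔF = 5.3431 + 0.7465 = 6.0896 W/m².

ΔF = 6.09 W/m²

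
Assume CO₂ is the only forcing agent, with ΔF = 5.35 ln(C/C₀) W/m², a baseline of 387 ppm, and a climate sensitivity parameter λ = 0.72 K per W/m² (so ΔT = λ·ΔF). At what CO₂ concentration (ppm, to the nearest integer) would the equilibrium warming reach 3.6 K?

Required forcing: ΔF = ΔT/λ = 3.6/0.72 = 5.0000 W/m².
Then ln(C/387) = ΔF/5.35 = 5.0000/5.35 = 0.93458.
So C = 387 × e^0.93458 = 387 × 2.54614 = 985.36 ppm.

C ≈ 985 ppm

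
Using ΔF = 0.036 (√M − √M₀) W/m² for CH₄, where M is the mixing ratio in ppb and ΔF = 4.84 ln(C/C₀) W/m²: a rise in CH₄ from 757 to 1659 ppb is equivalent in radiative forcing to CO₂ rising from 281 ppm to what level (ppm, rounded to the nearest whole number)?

C ≈ 310 ppm

CH₄ forcing: 0.036 × (√1659 − √757) = 0.036 × (40.7308 − 27.5136) = 0.036 × 13.2172 = 0.47582 W/m².
Set 4.84 ln(C/281) = 0.47582: ln(C/281) = 0.47582/4.84 = 0.09831, so C = 281 × e^0.09831 = 281 × 1.10330 = 310.03 ppm.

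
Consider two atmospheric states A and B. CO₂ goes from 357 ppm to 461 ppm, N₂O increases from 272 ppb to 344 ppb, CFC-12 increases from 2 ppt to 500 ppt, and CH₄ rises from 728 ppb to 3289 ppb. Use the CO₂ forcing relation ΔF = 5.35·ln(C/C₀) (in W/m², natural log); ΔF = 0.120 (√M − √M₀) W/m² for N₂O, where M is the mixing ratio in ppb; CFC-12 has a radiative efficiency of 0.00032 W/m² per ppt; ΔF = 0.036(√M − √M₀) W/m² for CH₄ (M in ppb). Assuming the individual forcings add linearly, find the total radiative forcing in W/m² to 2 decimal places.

CO₂: 5.35 × ln(461/357) = 5.35 × ln(1.29132) = 5.35 × 0.25566 = 1.3678 W/m².
N₂O: 0.120 × (√344 − √272) = 0.120 × (18.5472 − 16.4924) = 0.120 × 2.0548 = 0.2466 W/m².
CFC-12: ΔF = 0.00032 × (500 − 2) = 0.00032 × 498 = 0.1594 W/m².
CH₄: 0.036 × (√3289 − √728) = 0.036 × (57.3498 − 26.9815) = 0.036 × 30.3683 = 1.0933 W/m².
Total ΔF = 1.3678 + 0.2466 + 0.1594 + 1.0933 = 2.8671 W/m².

ΔF = 2.87 W/m²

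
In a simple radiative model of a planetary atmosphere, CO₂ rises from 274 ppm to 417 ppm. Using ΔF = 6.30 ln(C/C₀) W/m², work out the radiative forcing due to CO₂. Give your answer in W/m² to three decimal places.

CO₂: 6.30 × ln(417/274) = 6.30 × ln(1.52190) = 6.30 × 0.41996 = 2.6457 W/m².

ΔF = 2.646 W/m²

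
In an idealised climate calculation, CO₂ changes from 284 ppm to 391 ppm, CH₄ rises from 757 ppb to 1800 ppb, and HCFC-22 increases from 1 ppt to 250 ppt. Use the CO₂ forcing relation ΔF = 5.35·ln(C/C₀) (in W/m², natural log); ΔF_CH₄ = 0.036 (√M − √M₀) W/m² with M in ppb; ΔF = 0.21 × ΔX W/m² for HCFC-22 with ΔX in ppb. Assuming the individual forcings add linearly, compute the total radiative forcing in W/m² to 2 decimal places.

CO₂: 5.35 × ln(391/284) = 5.35 × ln(1.37676) = 5.35 × 0.31973 = 1.7106 W/m².
CH₄: 0.036 × (√1800 − √757) = 0.036 × (42.4264 − 27.5136) = 0.036 × 14.9128 = 0.5369 W/m².
HCFC-22: Δ = 250 − 1 = 249 ppt = 0.249 ppb; ΔF = 0.21 × 0.249 = 0.0523 W/m².
Total ΔF = 1.7106 + 0.5369 + 0.0523 = 2.2998 W/m².

ΔF = 2.30 W/m²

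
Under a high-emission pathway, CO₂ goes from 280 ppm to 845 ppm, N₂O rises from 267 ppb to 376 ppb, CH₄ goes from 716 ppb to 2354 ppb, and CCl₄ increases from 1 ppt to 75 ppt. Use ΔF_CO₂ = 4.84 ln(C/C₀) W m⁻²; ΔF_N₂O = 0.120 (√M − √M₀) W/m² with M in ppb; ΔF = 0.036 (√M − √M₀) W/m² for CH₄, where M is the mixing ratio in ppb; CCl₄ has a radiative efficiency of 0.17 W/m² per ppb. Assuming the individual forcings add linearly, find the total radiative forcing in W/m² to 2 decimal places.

CO₂: 4.84 × ln(845/280) = 4.84 × ln(3.01786) = 4.84 × 1.10455 = 5.3460 W/m².
N₂O: 0.120 × (√376 − √267) = 0.120 × (19.3907 − 16.3401) = 0.120 × 3.0506 = 0.3661 W/m².
CH₄: 0.036 × (√2354 − √716) = 0.036 × (48.5180 − 26.7582) = 0.036 × 21.7598 = 0.7834 W/m².
CCl₄: Δ = 75 − 1 = 74 ppt = 0.074 ppb; ΔF = 0.17 × 0.074 = 0.0126 W/m².
Total ΔF = 5.3460 + 0.3661 + 0.7834 + 0.0126 = 6.5081 W/m².

ΔF = 6.51 W/m²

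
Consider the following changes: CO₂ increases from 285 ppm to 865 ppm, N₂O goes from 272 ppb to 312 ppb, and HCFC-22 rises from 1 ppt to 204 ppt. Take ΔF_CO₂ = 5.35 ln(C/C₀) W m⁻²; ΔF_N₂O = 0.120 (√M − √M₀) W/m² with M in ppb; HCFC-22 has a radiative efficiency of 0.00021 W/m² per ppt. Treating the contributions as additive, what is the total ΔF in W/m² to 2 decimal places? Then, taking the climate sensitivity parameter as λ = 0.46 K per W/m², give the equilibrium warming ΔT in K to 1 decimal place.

ΔF = 6.12 W/m²; ΔT = 2.8 K

CO₂: 5.35 × ln(865/285) = 5.35 × ln(3.03509) = 5.35 × 1.11024 = 5.9398 W/m².
N₂O: 0.120 × (√312 − √272) = 0.120 × (17.6635 − 16.4924) = 0.120 × 1.1711 = 0.1405 W/m².
HCFC-22: ΔF = 0.00021 × (204 − 1) = 0.00021 × 203 = 0.0426 W/m².
Total ΔF = 5.9398 + 0.1405 + 0.0426 = 6.1229 W/m².
ΔT = λ ΔF = 0.46 × 6.12 = 2.8152 K.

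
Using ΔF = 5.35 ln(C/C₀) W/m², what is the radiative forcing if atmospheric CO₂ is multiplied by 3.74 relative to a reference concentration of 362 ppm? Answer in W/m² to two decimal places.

ΔF = 7.06 W/m²

ΔF = 5.35 × ln(3.74) = 5.35 × 1.31909 = 7.0571 W/m².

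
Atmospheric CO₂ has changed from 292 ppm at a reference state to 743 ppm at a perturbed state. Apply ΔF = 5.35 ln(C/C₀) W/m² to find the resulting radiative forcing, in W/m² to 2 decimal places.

ΔF = 5.00 W/m²

CO₂ absorption bands are partially saturated, so forcing scales with the logarithm of the concentration ratio.
CO₂: 5.35 × ln(743/292) = 5.35 × ln(2.54452) = 5.35 × 0.93394 = 4.9966 W/m².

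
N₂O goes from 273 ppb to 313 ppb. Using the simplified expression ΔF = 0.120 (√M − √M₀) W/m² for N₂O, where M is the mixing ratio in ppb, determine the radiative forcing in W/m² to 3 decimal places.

N₂O: 0.120 × (√313 − √273) = 0.120 × (17.6918 − 16.5227) = 0.120 × 1.1691 = 0.1403 W/m².

ΔF = 0.140 W/m²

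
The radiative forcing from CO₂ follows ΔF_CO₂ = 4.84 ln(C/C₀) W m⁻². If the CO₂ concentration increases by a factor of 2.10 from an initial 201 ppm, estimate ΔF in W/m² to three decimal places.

ΔF = 3.591 W/m²

Because the forcing depends only on the ratio C/C₀, the initial concentration does not enter.
ΔF = 4.84 × ln(2.10) = 4.84 × 0.74194 = 3.5910 W/m².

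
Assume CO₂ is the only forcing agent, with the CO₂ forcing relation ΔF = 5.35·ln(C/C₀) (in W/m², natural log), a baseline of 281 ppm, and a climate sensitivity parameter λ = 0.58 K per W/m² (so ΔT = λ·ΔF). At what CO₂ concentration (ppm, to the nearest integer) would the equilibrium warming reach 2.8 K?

C ≈ 693 ppm

Required forcing: ΔF = ΔT/λ = 2.8/0.58 = 4.8276 W/m².
Then ln(C/281) = ΔF/5.35 = 4.8276/5.35 = 0.90236.
So C = 281 × e^0.90236 = 281 × 2.46541 = 692.78 ppm.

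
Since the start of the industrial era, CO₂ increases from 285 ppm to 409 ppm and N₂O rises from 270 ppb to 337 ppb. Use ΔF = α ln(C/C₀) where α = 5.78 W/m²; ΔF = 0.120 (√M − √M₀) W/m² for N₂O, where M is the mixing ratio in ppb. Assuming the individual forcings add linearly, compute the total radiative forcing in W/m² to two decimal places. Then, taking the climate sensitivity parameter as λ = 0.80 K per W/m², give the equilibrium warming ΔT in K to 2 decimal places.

ΔF = 2.32 W/m²; ΔT = 1.86 K

CO₂: 5.78 × ln(409/285) = 5.78 × ln(1.43509) = 5.78 × 0.36123 = 2.0879 W/m².
N₂O: 0.120 × (√337 − √270) = 0.120 × (18.3576 − 16.4317) = 0.120 × 1.9259 = 0.2311 W/m².
Total ΔF = 2.0879 + 0.2311 = 2.3190 W/m².
ΔT = λ ΔF = 0.80 × 2.32 = 1.8560 K.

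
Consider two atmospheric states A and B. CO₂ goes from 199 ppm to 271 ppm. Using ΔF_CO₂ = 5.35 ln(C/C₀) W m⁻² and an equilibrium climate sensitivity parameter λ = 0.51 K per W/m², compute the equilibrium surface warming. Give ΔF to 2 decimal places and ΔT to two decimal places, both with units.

ΔF = 1.65 W/m²; ΔT = 0.84 K

CO₂: 5.35 × ln(271/199) = 5.35 × ln(1.36181) = 5.35 × 0.30881 = 1.6521 W/m².
ΔT = λ ΔF = 0.51 × 1.65 = 0.8415 K.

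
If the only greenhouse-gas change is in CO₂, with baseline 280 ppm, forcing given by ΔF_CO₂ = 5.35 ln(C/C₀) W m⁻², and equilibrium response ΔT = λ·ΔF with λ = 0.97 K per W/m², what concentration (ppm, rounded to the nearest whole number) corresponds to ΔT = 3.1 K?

C ≈ 509 ppm

Required forcing: ΔF = ΔT/λ = 3.1/0.97 = 3.1959 W/m².
Then ln(C/280) = ΔF/5.35 = 3.1959/5.35 = 0.59736.
So C = 280 × e^0.59736 = 280 × 1.81731 = 508.85 ppm.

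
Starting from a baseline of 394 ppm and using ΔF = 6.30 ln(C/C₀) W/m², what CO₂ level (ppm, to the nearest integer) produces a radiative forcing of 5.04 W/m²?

Set 6.30 ln(C/394) = 5.04, so ln(C/394) = 5.04/6.30 = 0.80000.
Then C/394 = e^0.80000 = 2.22554, giving C = 394 × 2.22554 = 876.86 ppm.

C ≈ 877 ppm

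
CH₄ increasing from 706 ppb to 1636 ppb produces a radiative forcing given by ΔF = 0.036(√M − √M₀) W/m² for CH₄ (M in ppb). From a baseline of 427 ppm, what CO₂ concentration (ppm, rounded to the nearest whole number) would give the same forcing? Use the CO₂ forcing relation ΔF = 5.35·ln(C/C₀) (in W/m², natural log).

CH₄ forcing: 0.036 × (√1636 − √706) = 0.036 × (40.4475 − 26.5707) = 0.036 × 13.8768 = 0.49956 W/m².
Set 5.35 ln(C/427) = 0.49956: ln(C/427) = 0.49956/5.35 = 0.09338, so C = 427 × e^0.09338 = 427 × 1.09788 = 468.79 ppm.

C ≈ 469 ppm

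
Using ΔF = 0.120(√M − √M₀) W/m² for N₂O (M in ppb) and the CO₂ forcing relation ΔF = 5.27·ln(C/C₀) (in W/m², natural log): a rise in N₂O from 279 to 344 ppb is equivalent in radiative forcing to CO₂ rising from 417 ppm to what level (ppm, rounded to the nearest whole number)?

N₂O forcing: 0.120 × (√344 − √279) = 0.120 × (18.5472 − 16.7033) = 0.120 × 1.8439 = 0.22127 W/m².
Set 5.27 ln(C/417) = 0.22127: ln(C/417) = 0.22127/5.27 = 0.04199, so C = 417 × e^0.04199 = 417 × 1.04288 = 434.88 ppm.

C ≈ 435 ppm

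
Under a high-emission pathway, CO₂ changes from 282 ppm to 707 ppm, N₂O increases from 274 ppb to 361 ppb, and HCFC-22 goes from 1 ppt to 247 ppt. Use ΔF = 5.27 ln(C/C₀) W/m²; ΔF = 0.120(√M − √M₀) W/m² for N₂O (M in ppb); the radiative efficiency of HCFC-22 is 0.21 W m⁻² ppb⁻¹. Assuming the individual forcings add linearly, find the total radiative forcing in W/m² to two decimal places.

CO₂: 5.27 × ln(707/282) = 5.27 × ln(2.50709) = 5.27 × 0.91912 = 4.8438 W/m².
N₂O: 0.120 × (√361 − √274) = 0.120 × (19.0000 − 16.5529) = 0.120 × 2.4471 = 0.2937 W/m².
HCFC-22: Δ = 247 − 1 = 246 ppt = 0.246 ppb; ΔF = 0.21 × 0.246 = 0.0517 W/m².
Total ΔF = 4.8438 + 0.2937 + 0.0517 = 5.1892 W/m².

ΔF = 5.19 W/m²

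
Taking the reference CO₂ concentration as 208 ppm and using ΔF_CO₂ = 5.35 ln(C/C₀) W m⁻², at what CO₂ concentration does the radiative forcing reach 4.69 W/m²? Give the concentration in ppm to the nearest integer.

C ≈ 500 ppm

Set 5.35 ln(C/208) = 4.69, so ln(C/208) = 4.69/5.35 = 0.87664.
Then C/208 = e^0.87664 = 2.40281, giving C = 208 × 2.40281 = 499.78 ppm.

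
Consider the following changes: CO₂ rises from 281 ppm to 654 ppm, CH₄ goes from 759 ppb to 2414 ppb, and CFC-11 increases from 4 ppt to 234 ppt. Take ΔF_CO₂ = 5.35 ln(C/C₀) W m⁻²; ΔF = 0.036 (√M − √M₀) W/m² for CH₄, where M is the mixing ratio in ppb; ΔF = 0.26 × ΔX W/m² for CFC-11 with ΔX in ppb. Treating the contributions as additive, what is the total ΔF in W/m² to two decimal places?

ΔF = 5.36 W/m²

CO₂: 5.35 × ln(654/281) = 5.35 × ln(2.32740) = 5.35 × 0.84475 = 4.5194 W/m².
CH₄: 0.036 × (√2414 − √759) = 0.036 × (49.1325 − 27.5500) = 0.036 × 21.5825 = 0.7770 W/m².
CFC-11: Δ = 234 − 4 = 230 ppt = 0.230 ppb; ΔF = 0.26 × 0.230 = 0.0598 W/m².
Total ΔF = 4.5194 + 0.7770 + 0.0598 = 5.3562 W/m².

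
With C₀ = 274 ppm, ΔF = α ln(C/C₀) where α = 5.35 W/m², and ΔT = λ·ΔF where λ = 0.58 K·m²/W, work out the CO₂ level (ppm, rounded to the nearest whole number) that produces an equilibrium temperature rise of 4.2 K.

Required forcing: ΔF = ΔT/λ = 4.2/0.58 = 7.2414 W/m².
Then ln(C/274) = ΔF/5.35 = 7.2414/5.35 = 1.35353.
So C = 274 × e^1.35353 = 274 × 3.87107 = 1060.67 ppm.

C ≈ 1061 ppm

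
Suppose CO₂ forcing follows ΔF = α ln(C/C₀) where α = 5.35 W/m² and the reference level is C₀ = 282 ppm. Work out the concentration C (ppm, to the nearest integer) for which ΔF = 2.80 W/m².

C ≈ 476 ppm

Set 5.35 ln(C/282) = 2.80, so ln(C/282) = 2.80/5.35 = 0.52336.
Then C/282 = e^0.52336 = 1.68769, giving C = 282 × 1.68769 = 475.93 ppm.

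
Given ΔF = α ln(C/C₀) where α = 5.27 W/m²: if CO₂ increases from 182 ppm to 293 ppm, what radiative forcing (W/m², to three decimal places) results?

ΔF = 2.509 W/m²

CO₂: 5.27 × ln(293/182) = 5.27 × ln(1.60989) = 5.27 × 0.47617 = 2.5094 W/m².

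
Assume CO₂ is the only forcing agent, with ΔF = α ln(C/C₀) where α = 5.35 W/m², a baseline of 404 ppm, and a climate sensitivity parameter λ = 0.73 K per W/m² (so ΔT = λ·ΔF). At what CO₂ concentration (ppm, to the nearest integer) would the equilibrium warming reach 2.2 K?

C ≈ 710 ppm

Required forcing: ΔF = ΔT/λ = 2.2/0.73 = 3.0137 W/m².
Then ln(C/404) = ΔF/5.35 = 3.0137/5.35 = 0.56331.
So C = 404 × e^0.56331 = 404 × 1.75648 = 709.62 ppm.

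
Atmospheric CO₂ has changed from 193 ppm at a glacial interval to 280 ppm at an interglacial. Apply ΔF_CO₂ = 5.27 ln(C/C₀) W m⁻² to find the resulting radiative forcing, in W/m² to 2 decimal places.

ΔF = 1.96 W/m²

CO₂: 5.27 × ln(280/193) = 5.27 × ln(1.45078) = 5.27 × 0.37210 = 1.9610 W/m².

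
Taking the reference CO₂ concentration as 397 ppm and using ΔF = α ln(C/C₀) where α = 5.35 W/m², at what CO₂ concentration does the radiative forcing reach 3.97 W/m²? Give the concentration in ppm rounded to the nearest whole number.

C ≈ 834 ppm

Set 5.35 ln(C/397) = 3.97, so ln(C/397) = 3.97/5.35 = 0.74206.
Then C/397 = e^0.74206 = 2.10026, giving C = 397 × 2.10026 = 833.80 ppm.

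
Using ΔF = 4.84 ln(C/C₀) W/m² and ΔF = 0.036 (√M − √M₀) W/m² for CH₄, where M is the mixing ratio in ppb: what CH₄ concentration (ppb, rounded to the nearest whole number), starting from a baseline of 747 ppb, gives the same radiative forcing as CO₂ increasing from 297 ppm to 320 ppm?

M ≈ 1396 ppb

CO₂ forcing: 4.84 × ln(320/297) = 4.84 × 0.074589 = 0.36101 W/m².
Set 0.036(√M − √747) = 0.36101: √M = 0.36101/0.036 + √747 = 10.0281 + 27.3313 = 37.3594.
M = (37.3594)² = 1395.72 ppb.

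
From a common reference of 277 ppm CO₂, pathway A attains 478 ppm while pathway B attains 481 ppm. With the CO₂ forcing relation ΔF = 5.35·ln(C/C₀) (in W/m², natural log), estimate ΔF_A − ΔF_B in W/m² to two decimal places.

ΔF_A − ΔF_B = -0.03 W/m²

ΔF_A = 5.35 ln(478/277) = 5.35 × 0.54559 = 2.9189 W/m².
ΔF_B = 5.35 ln(481/277) = 5.35 × 0.55185 = 2.9524 W/m².
Difference: 2.9189 − 2.9524 = -0.0335 W/m².
(Equivalently, ΔF_A − ΔF_B = 5.35 ln(478/481) = 5.35 × -0.00626 = -0.0335 W/m².)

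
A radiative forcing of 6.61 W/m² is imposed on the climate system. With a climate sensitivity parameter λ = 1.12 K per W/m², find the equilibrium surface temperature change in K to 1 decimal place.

ΔT = 7.4 K

ΔT = λ ΔF = 1.12 × 6.61 = 7.4032 K.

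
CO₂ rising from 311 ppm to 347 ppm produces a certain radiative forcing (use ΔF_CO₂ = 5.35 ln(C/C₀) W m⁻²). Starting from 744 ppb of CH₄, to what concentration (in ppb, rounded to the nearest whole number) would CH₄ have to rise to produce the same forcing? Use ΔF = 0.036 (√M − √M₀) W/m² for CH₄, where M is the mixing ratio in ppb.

M ≈ 1897 ppb

CO₂ forcing: 5.35 × ln(347/311) = 5.35 × 0.109532 = 0.58600 W/m².
Set 0.036(√M − √744) = 0.58600: √M = 0.58600/0.036 + √744 = 16.2778 + 27.2764 = 43.5542.
M = (43.5542)² = 1896.97 ppb.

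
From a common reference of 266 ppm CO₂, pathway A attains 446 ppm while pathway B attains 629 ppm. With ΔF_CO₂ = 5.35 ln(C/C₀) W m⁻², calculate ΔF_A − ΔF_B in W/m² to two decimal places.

ΔF_A − ΔF_B = -1.84 W/m²

ΔF_A = 5.35 ln(446/266) = 5.35 × 0.51682 = 2.7650 W/m².
ΔF_B = 5.35 ln(629/266) = 5.35 × 0.86063 = 4.6044 W/m².
Difference: 2.7650 − 4.6044 = -1.8394 W/m².
(Equivalently, ΔF_A − ΔF_B = 5.35 ln(446/629) = 5.35 × -0.34381 = -1.8394 W/m².)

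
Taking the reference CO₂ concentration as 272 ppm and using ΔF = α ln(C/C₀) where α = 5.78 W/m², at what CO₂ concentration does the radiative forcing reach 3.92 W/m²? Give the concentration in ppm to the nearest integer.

C ≈ 536 ppm

Set 5.78 ln(C/272) = 3.92, so ln(C/272) = 3.92/5.78 = 0.67820.
Then C/272 = e^0.67820 = 1.97033, giving C = 272 × 1.97033 = 535.93 ppm.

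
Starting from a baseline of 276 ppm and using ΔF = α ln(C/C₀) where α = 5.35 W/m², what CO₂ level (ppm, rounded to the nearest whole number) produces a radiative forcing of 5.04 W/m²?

Set 5.35 ln(C/276) = 5.04, so ln(C/276) = 5.04/5.35 = 0.94206.
Then C/276 = e^0.94206 = 2.56526, giving C = 276 × 2.56526 = 708.01 ppm.

C ≈ 708 ppm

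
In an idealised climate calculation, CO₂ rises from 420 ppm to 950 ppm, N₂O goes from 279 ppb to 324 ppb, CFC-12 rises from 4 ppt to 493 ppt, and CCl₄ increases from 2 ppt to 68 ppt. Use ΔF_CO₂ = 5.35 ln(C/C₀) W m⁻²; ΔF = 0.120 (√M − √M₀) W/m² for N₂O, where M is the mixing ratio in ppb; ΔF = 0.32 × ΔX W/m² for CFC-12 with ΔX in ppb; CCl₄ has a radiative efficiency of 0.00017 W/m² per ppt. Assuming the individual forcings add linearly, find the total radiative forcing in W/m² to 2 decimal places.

ΔF = 4.69 W/m²

CO₂: 5.35 × ln(950/420) = 5.35 × ln(2.26190) = 5.35 × 0.81621 = 4.3667 W/m².
N₂O: 0.120 × (√324 − √279) = 0.120 × (18.0000 − 16.7033) = 0.120 × 1.2967 = 0.1556 W/m².
CFC-12: Δ = 493 − 4 = 489 ppt = 0.489 ppb; ΔF = 0.32 × 0.489 = 0.1565 W/m².
CCl₄: ΔF = 0.00017 × (68 − 2) = 0.00017 × 66 = 0.0112 W/m².
Total ΔF = 4.3667 + 0.1556 + 0.1565 + 0.0112 = 4.6900 W/m².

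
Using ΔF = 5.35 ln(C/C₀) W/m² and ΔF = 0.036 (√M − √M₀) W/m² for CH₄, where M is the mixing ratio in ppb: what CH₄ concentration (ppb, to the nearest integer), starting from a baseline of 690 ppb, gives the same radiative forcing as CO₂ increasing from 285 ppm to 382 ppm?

M ≈ 4872 ppb

CO₂ forcing: 5.35 × ln(382/285) = 5.35 × 0.292931 = 1.56718 W/m².
Set 0.036(√M − √690) = 1.56718: √M = 1.56718/0.036 + √690 = 43.5328 + 26.2679 = 69.8007.
M = (69.8007)² = 4872.14 ppb.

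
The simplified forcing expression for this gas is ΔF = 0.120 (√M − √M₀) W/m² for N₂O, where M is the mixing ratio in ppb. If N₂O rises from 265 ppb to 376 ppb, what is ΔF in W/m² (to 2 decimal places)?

N₂O: 0.120 × (√376 − √265) = 0.120 × (19.3907 − 16.2788) = 0.120 × 3.1119 = 0.3734 W/m².

ΔF = 0.37 W/m²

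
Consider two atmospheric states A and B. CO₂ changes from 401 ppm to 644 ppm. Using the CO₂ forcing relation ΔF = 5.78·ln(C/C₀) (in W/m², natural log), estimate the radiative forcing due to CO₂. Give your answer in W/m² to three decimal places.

ΔF = 2.738 W/m²

CO₂: 5.78 × ln(644/401) = 5.78 × ln(1.60599) = 5.78 × 0.47374 = 2.7382 W/m².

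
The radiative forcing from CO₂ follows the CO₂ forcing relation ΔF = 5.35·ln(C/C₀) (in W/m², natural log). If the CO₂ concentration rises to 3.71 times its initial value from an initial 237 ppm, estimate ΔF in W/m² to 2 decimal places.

ΔF = 5.35 × ln(3.71) = 5.35 × 1.31103 = 7.0140 W/m².

ΔF = 7.01 W/m²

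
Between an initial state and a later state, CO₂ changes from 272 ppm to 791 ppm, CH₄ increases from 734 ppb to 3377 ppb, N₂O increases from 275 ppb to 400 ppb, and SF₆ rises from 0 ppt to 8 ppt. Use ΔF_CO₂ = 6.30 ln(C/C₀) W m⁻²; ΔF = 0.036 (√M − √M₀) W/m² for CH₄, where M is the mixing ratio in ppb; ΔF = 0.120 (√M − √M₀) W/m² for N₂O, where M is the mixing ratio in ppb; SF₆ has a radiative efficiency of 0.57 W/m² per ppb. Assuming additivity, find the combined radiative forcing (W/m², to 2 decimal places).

ΔF = 8.26 W/m²

CO₂: 6.30 × ln(791/272) = 6.30 × ln(2.90809) = 6.30 × 1.06750 = 6.7253 W/m².
CH₄: 0.036 × (√3377 − √734) = 0.036 × (58.1120 − 27.0924) = 0.036 × 31.0196 = 1.1167 W/m².
N₂O: 0.120 × (√400 − √275) = 0.120 × (20.0000 − 16.5831) = 0.120 × 3.4169 = 0.4100 W/m².
SF₆: Δ = 8 − 0 = 8 ppt = 0.008 ppb; ΔF = 0.57 × 0.008 = 0.0046 W/m².
Total ΔF = 6.7253 + 1.1167 + 0.4100 + 0.0046 = 8.2566 W/m².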